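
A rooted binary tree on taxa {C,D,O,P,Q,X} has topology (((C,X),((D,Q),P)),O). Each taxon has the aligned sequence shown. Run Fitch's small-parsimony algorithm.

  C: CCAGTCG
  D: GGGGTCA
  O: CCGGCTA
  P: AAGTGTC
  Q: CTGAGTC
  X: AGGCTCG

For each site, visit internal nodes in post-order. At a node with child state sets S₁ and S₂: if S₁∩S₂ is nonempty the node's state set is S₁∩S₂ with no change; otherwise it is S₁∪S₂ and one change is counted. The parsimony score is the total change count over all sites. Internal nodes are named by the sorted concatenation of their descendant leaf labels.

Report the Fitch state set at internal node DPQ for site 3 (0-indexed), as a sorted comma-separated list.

A,G,T

CX@0: {C} ∪ {A} = {A,C} (union, +1)
DQ@0: {G} ∪ {C} = {C,G} (union, +1)
DPQ@0: {C,G} ∪ {A} = {A,C,G} (union, +1)
CDPQX@0: {A,C} ∩ {A,C,G} = {A,C} (intersection, +0)
CDOPQX@0: {A,C} ∩ {C} = {C} (intersection, +0)
CX@1: {C} ∪ {G} = {C,G} (union, +1)
DQ@1: {G} ∪ {T} = {G,T} (union, +1)
DPQ@1: {G,T} ∪ {A} = {A,G,T} (union, +1)
CDPQX@1: {C,G} ∩ {A,G,T} = {G} (intersection, +0)
CDOPQX@1: {G} ∪ {C} = {C,G} (union, +1)
CX@2: {A} ∪ {G} = {A,G} (union, +1)
DQ@2: {G} ∩ {G} = {G} (intersection, +0)
DPQ@2: {G} ∩ {G} = {G} (intersection, +0)
CDPQX@2: {A,G} ∩ {G} = {G} (intersection, +0)
CDOPQX@2: {G} ∩ {G} = {G} (intersection, +0)
CX@3: {G} ∪ {C} = {C,G} (union, +1)
DQ@3: {G} ∪ {A} = {A,G} (union, +1)
DPQ@3: {A,G} ∪ {T} = {A,G,T} (union, +1)
CDPQX@3: {C,G} ∩ {A,G,T} = {G} (intersection, +0)
CDOPQX@3: {G} ∩ {G} = {G} (intersection, +0)
CX@4: {T} ∩ {T} = {T} (intersection, +0)
DQ@4: {T} ∪ {G} = {G,T} (union, +1)
DPQ@4: {G,T} ∩ {G} = {G} (intersection, +0)
CDPQX@4: {T} ∪ {G} = {G,T} (union, +1)
CDOPQX@4: {G,T} ∪ {C} = {C,G,T} (union, +1)
CX@5: {C} ∩ {C} = {C} (intersection, +0)
DQ@5: {C} ∪ {T} = {C,T} (union, +1)
DPQ@5: {C,T} ∩ {T} = {T} (intersection, +0)
CDPQX@5: {C} ∪ {T} = {C,T} (union, +1)
CDOPQX@5: {C,T} ∩ {T} = {T} (intersection, +0)
CX@6: {G} ∩ {G} = {G} (intersection, +0)
DQ@6: {A} ∪ {C} = {A,C} (union, +1)
DPQ@6: {A,C} ∩ {C} = {C} (intersection, +0)
CDPQX@6: {G} ∪ {C} = {C,G} (union, +1)
CDOPQX@6: {C,G} ∪ {A} = {A,C,G} (union, +1)
per-site changes: [3, 4, 1, 3, 3, 2, 3]; total = 19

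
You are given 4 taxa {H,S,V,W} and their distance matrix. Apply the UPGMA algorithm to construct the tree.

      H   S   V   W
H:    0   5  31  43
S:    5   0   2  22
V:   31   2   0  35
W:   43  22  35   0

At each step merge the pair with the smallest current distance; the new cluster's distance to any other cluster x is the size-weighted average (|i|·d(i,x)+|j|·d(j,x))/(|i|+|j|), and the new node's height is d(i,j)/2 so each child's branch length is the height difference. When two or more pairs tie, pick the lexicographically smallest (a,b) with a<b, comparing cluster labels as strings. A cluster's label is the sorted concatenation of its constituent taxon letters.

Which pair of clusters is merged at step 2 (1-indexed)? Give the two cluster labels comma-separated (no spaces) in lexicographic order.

step 1: merge (S,V) at d=2; branch lengths S→1, V→1; new cluster SV
  updated: d(H,SV)=18, d(SV,W)=57/2
step 2: merge (H,SV) at d=18; branch lengths H→9, SV→8; new cluster HSV
  updated: d(HSV,W)=100/3
step 3: merge (HSV,W) at d=100/3; branch lengths HSV→23/3, W→50/3; new cluster HSVW
final tree: ((H:9,(S:1,V:1):8):23/3,W:50/3)
total length: 130/3

H,SV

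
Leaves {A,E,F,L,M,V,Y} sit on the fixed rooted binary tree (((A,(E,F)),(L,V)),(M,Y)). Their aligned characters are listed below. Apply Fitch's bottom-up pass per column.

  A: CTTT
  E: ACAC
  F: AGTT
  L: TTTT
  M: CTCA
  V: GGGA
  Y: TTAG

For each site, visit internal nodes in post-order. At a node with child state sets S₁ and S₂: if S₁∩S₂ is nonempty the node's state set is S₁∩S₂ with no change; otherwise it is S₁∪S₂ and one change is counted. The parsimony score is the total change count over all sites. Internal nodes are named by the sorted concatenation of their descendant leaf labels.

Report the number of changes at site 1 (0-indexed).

site 0, node EF: E={A} ∩ F={A} → {A} (+0)
site 0, node AEF: A={C} ∪ EF={A} → {A,C} (+1)
site 0, node LV: L={T} ∪ V={G} → {G,T} (+1)
site 0, node AEFLV: AEF={A,C} ∪ LV={G,T} → {A,C,G,T} (+1)
site 0, node MY: M={C} ∪ Y={T} → {C,T} (+1)
site 0, node AEFLMVY: AEFLV={A,C,G,T} ∩ MY={C,T} → {C,T} (+0)
site 1, node EF: E={C} ∪ F={G} → {C,G} (+1)
site 1, node AEF: A={T} ∪ EF={C,G} → {C,G,T} (+1)
site 1, node LV: L={T} ∪ V={G} → {G,T} (+1)
site 1, node AEFLV: AEF={C,G,T} ∩ LV={G,T} → {G,T} (+0)
site 1, node MY: M={T} ∩ Y={T} → {T} (+0)
site 1, node AEFLMVY: AEFLV={G,T} ∩ MY={T} → {T} (+0)
site 2, node EF: E={A} ∪ F={T} → {A,T} (+1)
site 2, node AEF: A={T} ∩ EF={A,T} → {T} (+0)
site 2, node LV: L={T} ∪ V={G} → {G,T} (+1)
site 2, node AEFLV: AEF={T} ∩ LV={G,T} → {T} (+0)
site 2, node MY: M={C} ∪ Y={A} → {A,C} (+1)
site 2, node AEFLMVY: AEFLV={T} ∪ MY={A,C} → {A,C,T} (+1)
site 3, node EF: E={C} ∪ F={T} → {C,T} (+1)
site 3, node AEF: A={T} ∩ EF={C,T} → {T} (+0)
site 3, node LV: L={T} ∪ V={A} → {A,T} (+1)
site 3, node AEFLV: AEF={T} ∩ LV={A,T} → {T} (+0)
site 3, node MY: M={A} ∪ Y={G} → {A,G} (+1)
site 3, node AEFLMVY: AEFLV={T} ∪ MY={A,G} → {A,G,T} (+1)
per-site changes: [4, 3, 4, 4]; total = 15

3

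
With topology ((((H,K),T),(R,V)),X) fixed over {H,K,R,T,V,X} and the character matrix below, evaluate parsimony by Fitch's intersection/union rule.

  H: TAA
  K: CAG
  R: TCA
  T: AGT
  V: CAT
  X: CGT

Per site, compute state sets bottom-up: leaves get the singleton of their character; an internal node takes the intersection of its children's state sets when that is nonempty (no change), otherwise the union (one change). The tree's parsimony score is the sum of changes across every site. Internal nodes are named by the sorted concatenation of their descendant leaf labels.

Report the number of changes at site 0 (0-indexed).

3

HK@0: {T} ∪ {C} = {C,T} (union, +1)
HKT@0: {C,T} ∪ {A} = {A,C,T} (union, +1)
RV@0: {T} ∪ {C} = {C,T} (union, +1)
HKRTV@0: {A,C,T} ∩ {C,T} = {C,T} (intersection, +0)
HKRTVX@0: {C,T} ∩ {C} = {C} (intersection, +0)
HK@1: {A} ∩ {A} = {A} (intersection, +0)
HKT@1: {A} ∪ {G} = {A,G} (union, +1)
RV@1: {C} ∪ {A} = {A,C} (union, +1)
HKRTV@1: {A,G} ∩ {A,C} = {A} (intersection, +0)
HKRTVX@1: {A} ∪ {G} = {A,G} (union, +1)
HK@2: {A} ∪ {G} = {A,G} (union, +1)
HKT@2: {A,G} ∪ {T} = {A,G,T} (union, +1)
RV@2: {A} ∪ {T} = {A,T} (union, +1)
HKRTV@2: {A,G,T} ∩ {A,T} = {A,T} (intersection, +0)
HKRTVX@2: {A,T} ∩ {T} = {T} (intersection, +0)
per-site changes: [3, 3, 3]; total = 9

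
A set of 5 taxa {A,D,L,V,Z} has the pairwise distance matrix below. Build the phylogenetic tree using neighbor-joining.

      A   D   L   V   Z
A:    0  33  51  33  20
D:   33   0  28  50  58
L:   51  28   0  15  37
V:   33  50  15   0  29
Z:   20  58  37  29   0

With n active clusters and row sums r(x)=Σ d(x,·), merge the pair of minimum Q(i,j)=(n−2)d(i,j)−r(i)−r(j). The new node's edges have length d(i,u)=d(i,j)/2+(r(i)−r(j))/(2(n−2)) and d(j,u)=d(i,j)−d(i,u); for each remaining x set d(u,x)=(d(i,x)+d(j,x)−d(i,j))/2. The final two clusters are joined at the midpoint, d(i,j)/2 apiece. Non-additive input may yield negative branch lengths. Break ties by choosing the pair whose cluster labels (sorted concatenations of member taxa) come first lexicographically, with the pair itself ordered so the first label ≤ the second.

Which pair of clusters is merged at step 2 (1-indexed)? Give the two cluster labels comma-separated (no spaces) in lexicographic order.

step 1: merge (A,Z) at d=20, Q=-221; branch lengths A→53/6, Z→67/6; new cluster AZ
  updated: d(AZ,D)=71/2, d(AZ,L)=34, d(AZ,V)=21
step 2: merge (AZ,V) at d=21, Q=-269/2; branch lengths AZ→93/8, V→75/8; new cluster AVZ
  updated: d(AVZ,D)=129/4, d(AVZ,L)=14
step 3: merge (AVZ,D) at d=129/4, Q=-297/4; branch lengths AVZ→73/8, D→185/8; new cluster ADVZ
  updated: d(ADVZ,L)=39/8
step 4: merge (ADVZ,L) at d=39/8; branch lengths ADVZ→39/16, L→39/16; new cluster ADLVZ
final tree: ((((A:53/6,Z:67/6):93/8,V:75/8):73/8,D:185/8):39/16,L:39/16)
total length: 625/8

AZ,V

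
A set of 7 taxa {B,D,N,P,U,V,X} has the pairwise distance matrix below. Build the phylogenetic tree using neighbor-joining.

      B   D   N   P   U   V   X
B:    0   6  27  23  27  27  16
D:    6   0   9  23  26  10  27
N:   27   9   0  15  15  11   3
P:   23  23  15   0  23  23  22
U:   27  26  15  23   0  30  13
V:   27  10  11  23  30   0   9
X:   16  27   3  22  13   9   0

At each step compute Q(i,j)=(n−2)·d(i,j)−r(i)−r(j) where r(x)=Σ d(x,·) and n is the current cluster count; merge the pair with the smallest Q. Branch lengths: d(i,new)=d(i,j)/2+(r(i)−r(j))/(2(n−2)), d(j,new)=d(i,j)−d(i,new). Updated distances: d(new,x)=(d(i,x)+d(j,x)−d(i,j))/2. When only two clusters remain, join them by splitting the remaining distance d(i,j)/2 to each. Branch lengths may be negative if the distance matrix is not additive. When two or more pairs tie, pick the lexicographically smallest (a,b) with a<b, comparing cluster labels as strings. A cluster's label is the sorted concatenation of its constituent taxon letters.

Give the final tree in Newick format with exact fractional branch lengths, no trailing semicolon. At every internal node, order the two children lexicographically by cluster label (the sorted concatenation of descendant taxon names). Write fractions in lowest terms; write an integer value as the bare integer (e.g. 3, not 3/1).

step 1: merge (B,D) at d=6, Q=-197; branch lengths B→11/2, D→1/2; new cluster BD
  updated: d(BD,N)=15, d(BD,P)=20, d(BD,U)=47/2, d(BD,V)=31/2, d(BD,X)=37/2
step 2: merge (BD,V) at d=31/2, Q=-119; branch lengths BD→33/4, V→29/4; new cluster BDV
  updated: d(BDV,N)=21/4, d(BDV,P)=55/4, d(BDV,U)=19, d(BDV,X)=6
step 3: merge (BDV,P) at d=55/4, Q=-153/2; branch lengths BDV→23/12, P→71/6; new cluster BDPV
  updated: d(BDPV,N)=13/4, d(BDPV,U)=113/8, d(BDPV,X)=57/8
step 4: merge (BDPV,N) at d=13/4, Q=-157/4; branch lengths BDPV→39/16, N→13/16; new cluster BDNPV
  updated: d(BDNPV,U)=207/16, d(BDNPV,X)=55/16
step 5: merge (BDNPV,U) at d=207/16, Q=-235/8; branch lengths BDNPV→27/16, U→45/4; new cluster BDNPUV
  updated: d(BDNPUV,X)=7/4
step 6: merge (BDNPUV,X) at d=7/4; branch lengths BDNPUV→7/8, X→7/8; new cluster BDNPUVX
final tree: ((((((B:11/2,D:1/2):33/4,V:29/4):23/12,P:71/6):39/16,N:13/16):27/16,U:45/4):7/8,X:7/8)
total length: 851/16

((((((B:11/2,D:1/2):33/4,V:29/4):23/12,P:71/6):39/16,N:13/16):27/16,U:45/4):7/8,X:7/8)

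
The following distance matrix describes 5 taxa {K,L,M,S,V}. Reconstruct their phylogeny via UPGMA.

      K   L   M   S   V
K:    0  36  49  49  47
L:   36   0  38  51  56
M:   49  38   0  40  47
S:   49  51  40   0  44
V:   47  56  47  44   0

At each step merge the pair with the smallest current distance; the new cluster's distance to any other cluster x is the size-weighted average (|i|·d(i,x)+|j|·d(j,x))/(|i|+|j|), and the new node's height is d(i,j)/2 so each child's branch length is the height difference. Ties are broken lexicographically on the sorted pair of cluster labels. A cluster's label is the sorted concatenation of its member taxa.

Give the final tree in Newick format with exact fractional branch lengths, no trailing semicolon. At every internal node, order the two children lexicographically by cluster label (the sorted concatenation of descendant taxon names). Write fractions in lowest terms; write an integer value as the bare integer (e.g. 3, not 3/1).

step 1: merge (K,L) at d=36; branch lengths K→18, L→18; new cluster KL
  updated: d(KL,M)=87/2, d(KL,S)=50, d(KL,V)=103/2
step 2: merge (M,S) at d=40; branch lengths M→20, S→20; new cluster MS
  updated: d(KL,MS)=187/4, d(MS,V)=91/2
step 3: merge (MS,V) at d=91/2; branch lengths MS→11/4, V→91/4; new cluster MSV
  updated: d(KL,MSV)=145/3
step 4: merge (KL,MSV) at d=145/3; branch lengths KL→37/6, MSV→17/12; new cluster KLMSV
final tree: ((K:18,L:18):37/6,((M:20,S:20):11/4,V:91/4):17/12)
total length: 1309/12

((K:18,L:18):37/6,((M:20,S:20):11/4,V:91/4):17/12)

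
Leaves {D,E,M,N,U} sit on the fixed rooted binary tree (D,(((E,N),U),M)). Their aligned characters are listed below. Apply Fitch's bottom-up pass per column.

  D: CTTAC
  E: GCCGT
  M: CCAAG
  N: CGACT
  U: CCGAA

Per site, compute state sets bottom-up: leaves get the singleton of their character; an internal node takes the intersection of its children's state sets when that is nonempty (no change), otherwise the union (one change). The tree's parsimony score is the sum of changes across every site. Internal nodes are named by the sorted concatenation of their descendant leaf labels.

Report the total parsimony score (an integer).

[col 0] EN: children E:{G}, N:{C} ∪→ {C,G}; cost 1
[col 0] ENU: children EN:{C,G}, U:{C} ∩→ {C}; cost 0
[col 0] EMNU: children ENU:{C}, M:{C} ∩→ {C}; cost 0
[col 0] DEMNU: children D:{C}, EMNU:{C} ∩→ {C}; cost 0
[col 1] EN: children E:{C}, N:{G} ∪→ {C,G}; cost 1
[col 1] ENU: children EN:{C,G}, U:{C} ∩→ {C}; cost 0
[col 1] EMNU: children ENU:{C}, M:{C} ∩→ {C}; cost 0
[col 1] DEMNU: children D:{T}, EMNU:{C} ∪→ {C,T}; cost 1
[col 2] EN: children E:{C}, N:{A} ∪→ {A,C}; cost 1
[col 2] ENU: children EN:{A,C}, U:{G} ∪→ {A,C,G}; cost 1
[col 2] EMNU: children ENU:{A,C,G}, M:{A} ∩→ {A}; cost 0
[col 2] DEMNU: children D:{T}, EMNU:{A} ∪→ {A,T}; cost 1
[col 3] EN: children E:{G}, N:{C} ∪→ {C,G}; cost 1
[col 3] ENU: children EN:{C,G}, U:{A} ∪→ {A,C,G}; cost 1
[col 3] EMNU: children ENU:{A,C,G}, M:{A} ∩→ {A}; cost 0
[col 3] DEMNU: children D:{A}, EMNU:{A} ∩→ {A}; cost 0
[col 4] EN: children E:{T}, N:{T} ∩→ {T}; cost 0
[col 4] ENU: children EN:{T}, U:{A} ∪→ {A,T}; cost 1
[col 4] EMNU: children ENU:{A,T}, M:{G} ∪→ {A,G,T}; cost 1
[col 4] DEMNU: children D:{C}, EMNU:{A,G,T} ∪→ {A,C,G,T}; cost 1
per-site changes: [1, 2, 3, 2, 3]; total = 11

11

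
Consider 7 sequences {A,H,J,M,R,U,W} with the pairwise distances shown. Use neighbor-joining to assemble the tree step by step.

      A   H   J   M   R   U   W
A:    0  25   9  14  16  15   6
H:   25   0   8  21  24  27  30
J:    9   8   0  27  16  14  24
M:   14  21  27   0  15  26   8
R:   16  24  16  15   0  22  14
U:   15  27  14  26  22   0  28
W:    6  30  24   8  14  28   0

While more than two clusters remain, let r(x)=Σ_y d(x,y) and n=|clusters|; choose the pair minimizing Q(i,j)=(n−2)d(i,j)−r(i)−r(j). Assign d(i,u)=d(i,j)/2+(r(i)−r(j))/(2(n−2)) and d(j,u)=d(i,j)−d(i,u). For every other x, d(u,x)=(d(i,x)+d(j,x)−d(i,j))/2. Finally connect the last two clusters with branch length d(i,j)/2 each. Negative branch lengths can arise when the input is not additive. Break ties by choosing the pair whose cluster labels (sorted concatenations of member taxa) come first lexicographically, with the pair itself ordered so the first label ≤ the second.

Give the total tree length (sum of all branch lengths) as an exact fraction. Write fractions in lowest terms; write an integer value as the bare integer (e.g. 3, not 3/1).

step 1: merge (H,J) at d=8, Q=-193; branch lengths H→77/10, J→3/10; new cluster HJ
  updated: d(A,HJ)=13, d(HJ,M)=20, d(HJ,R)=16, d(HJ,U)=33/2, d(HJ,W)=23
step 2: merge (HJ,U) at d=33/2, Q=-130; branch lengths HJ→47/8, U→85/8; new cluster HJU
  updated: d(A,HJU)=23/4, d(HJU,M)=59/4, d(HJU,R)=43/4, d(HJU,W)=69/4
step 3: merge (A,HJU) at d=23/4, Q=-73; branch lengths A→7/4, HJU→4; new cluster AHJU
  updated: d(AHJU,M)=23/2, d(AHJU,R)=21/2, d(AHJU,W)=35/4
step 4: merge (AHJU,R) at d=21/2, Q=-197/4; branch lengths AHJU→49/16, R→119/16; new cluster AHJRU
  updated: d(AHJRU,M)=8, d(AHJRU,W)=49/8
step 5: merge (AHJRU,M) at d=8, Q=-177/8; branch lengths AHJRU→49/16, M→79/16; new cluster AHJMRU
  updated: d(AHJMRU,W)=49/16
step 6: merge (AHJMRU,W) at d=49/16; branch lengths AHJMRU→49/32, W→49/32; new cluster AHJMRUW
final tree: ((((A:7/4,((H:77/10,J:3/10):47/8,U:85/8):4):49/16,R:119/16):49/16,M:79/16):49/32,W:49/32)
total length: 829/16

829/16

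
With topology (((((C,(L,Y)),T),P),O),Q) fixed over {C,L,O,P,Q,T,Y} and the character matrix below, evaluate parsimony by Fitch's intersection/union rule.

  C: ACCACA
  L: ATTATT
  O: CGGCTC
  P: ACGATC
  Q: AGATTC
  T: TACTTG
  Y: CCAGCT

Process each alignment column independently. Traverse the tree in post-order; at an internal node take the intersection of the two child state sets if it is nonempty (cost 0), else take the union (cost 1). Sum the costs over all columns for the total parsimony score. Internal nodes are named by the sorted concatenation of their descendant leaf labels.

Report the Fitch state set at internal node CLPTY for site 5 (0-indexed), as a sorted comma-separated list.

A,C,G,T

site 0, node LY: L={A} ∪ Y={C} → {A,C} (+1)
site 0, node CLY: C={A} ∩ LY={A,C} → {A} (+0)
site 0, node CLTY: CLY={A} ∪ T={T} → {A,T} (+1)
site 0, node CLPTY: CLTY={A,T} ∩ P={A} → {A} (+0)
site 0, node CLOPTY: CLPTY={A} ∪ O={C} → {A,C} (+1)
site 0, node CLOPQTY: CLOPTY={A,C} ∩ Q={A} → {A} (+0)
site 1, node LY: L={T} ∪ Y={C} → {C,T} (+1)
site 1, node CLY: C={C} ∩ LY={C,T} → {C} (+0)
site 1, node CLTY: CLY={C} ∪ T={A} → {A,C} (+1)
site 1, node CLPTY: CLTY={A,C} ∩ P={C} → {C} (+0)
site 1, node CLOPTY: CLPTY={C} ∪ O={G} → {C,G} (+1)
site 1, node CLOPQTY: CLOPTY={C,G} ∩ Q={G} → {G} (+0)
site 2, node LY: L={T} ∪ Y={A} → {A,T} (+1)
site 2, node CLY: C={C} ∪ LY={A,T} → {A,C,T} (+1)
site 2, node CLTY: CLY={A,C,T} ∩ T={C} → {C} (+0)
site 2, node CLPTY: CLTY={C} ∪ P={G} → {C,G} (+1)
site 2, node CLOPTY: CLPTY={C,G} ∩ O={G} → {G} (+0)
site 2, node CLOPQTY: CLOPTY={G} ∪ Q={A} → {A,G} (+1)
site 3, node LY: L={A} ∪ Y={G} → {A,G} (+1)
site 3, node CLY: C={A} ∩ LY={A,G} → {A} (+0)
site 3, node CLTY: CLY={A} ∪ T={T} → {A,T} (+1)
site 3, node CLPTY: CLTY={A,T} ∩ P={A} → {A} (+0)
site 3, node CLOPTY: CLPTY={A} ∪ O={C} → {A,C} (+1)
site 3, node CLOPQTY: CLOPTY={A,C} ∪ Q={T} → {A,C,T} (+1)
site 4, node LY: L={T} ∪ Y={C} → {C,T} (+1)
site 4, node CLY: C={C} ∩ LY={C,T} → {C} (+0)
site 4, node CLTY: CLY={C} ∪ T={T} → {C,T} (+1)
site 4, node CLPTY: CLTY={C,T} ∩ P={T} → {T} (+0)
site 4, node CLOPTY: CLPTY={T} ∩ O={T} → {T} (+0)
site 4, node CLOPQTY: CLOPTY={T} ∩ Q={T} → {T} (+0)
site 5, node LY: L={T} ∩ Y={T} → {T} (+0)
site 5, node CLY: C={A} ∪ LY={T} → {A,T} (+1)
site 5, node CLTY: CLY={A,T} ∪ T={G} → {A,G,T} (+1)
site 5, node CLPTY: CLTY={A,G,T} ∪ P={C} → {A,C,G,T} (+1)
site 5, node CLOPTY: CLPTY={A,C,G,T} ∩ O={C} → {C} (+0)
site 5, node CLOPQTY: CLOPTY={C} ∩ Q={C} → {C} (+0)
per-site changes: [3, 3, 4, 4, 2, 3]; total = 19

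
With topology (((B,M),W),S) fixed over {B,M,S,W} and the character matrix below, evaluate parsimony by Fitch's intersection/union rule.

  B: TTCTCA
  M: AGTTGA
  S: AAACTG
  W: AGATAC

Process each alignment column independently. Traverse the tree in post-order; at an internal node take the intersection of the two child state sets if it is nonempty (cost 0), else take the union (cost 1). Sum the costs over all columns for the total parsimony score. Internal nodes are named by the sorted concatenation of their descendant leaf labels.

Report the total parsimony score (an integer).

11

[col 0] BM: children B:{T}, M:{A} ∪→ {A,T}; cost 1
[col 0] BMW: children BM:{A,T}, W:{A} ∩→ {A}; cost 0
[col 0] BMSW: children BMW:{A}, S:{A} ∩→ {A}; cost 0
[col 1] BM: children B:{T}, M:{G} ∪→ {G,T}; cost 1
[col 1] BMW: children BM:{G,T}, W:{G} ∩→ {G}; cost 0
[col 1] BMSW: children BMW:{G}, S:{A} ∪→ {A,G}; cost 1
[col 2] BM: children B:{C}, M:{T} ∪→ {C,T}; cost 1
[col 2] BMW: children BM:{C,T}, W:{A} ∪→ {A,C,T}; cost 1
[col 2] BMSW: children BMW:{A,C,T}, S:{A} ∩→ {A}; cost 0
[col 3] BM: children B:{T}, M:{T} ∩→ {T}; cost 0
[col 3] BMW: children BM:{T}, W:{T} ∩→ {T}; cost 0
[col 3] BMSW: children BMW:{T}, S:{C} ∪→ {C,T}; cost 1
[col 4] BM: children B:{C}, M:{G} ∪→ {C,G}; cost 1
[col 4] BMW: children BM:{C,G}, W:{A} ∪→ {A,C,G}; cost 1
[col 4] BMSW: children BMW:{A,C,G}, S:{T} ∪→ {A,C,G,T}; cost 1
[col 5] BM: children B:{A}, M:{A} ∩→ {A}; cost 0
[col 5] BMW: children BM:{A}, W:{C} ∪→ {A,C}; cost 1
[col 5] BMSW: children BMW:{A,C}, S:{G} ∪→ {A,C,G}; cost 1
per-site changes: [1, 2, 2, 1, 3, 2]; total = 11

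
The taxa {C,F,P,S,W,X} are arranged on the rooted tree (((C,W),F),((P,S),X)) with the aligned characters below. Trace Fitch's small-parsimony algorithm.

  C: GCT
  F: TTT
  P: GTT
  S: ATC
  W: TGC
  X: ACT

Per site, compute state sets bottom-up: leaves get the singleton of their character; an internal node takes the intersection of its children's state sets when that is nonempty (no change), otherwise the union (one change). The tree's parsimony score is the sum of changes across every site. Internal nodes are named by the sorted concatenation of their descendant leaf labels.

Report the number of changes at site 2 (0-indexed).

2

[col 0] CW: children C:{G}, W:{T} ∪→ {G,T}; cost 1
[col 0] CFW: children CW:{G,T}, F:{T} ∩→ {T}; cost 0
[col 0] PS: children P:{G}, S:{A} ∪→ {A,G}; cost 1
[col 0] PSX: children PS:{A,G}, X:{A} ∩→ {A}; cost 0
[col 0] CFPSWX: children CFW:{T}, PSX:{A} ∪→ {A,T}; cost 1
[col 1] CW: children C:{C}, W:{G} ∪→ {C,G}; cost 1
[col 1] CFW: children CW:{C,G}, F:{T} ∪→ {C,G,T}; cost 1
[col 1] PS: children P:{T}, S:{T} ∩→ {T}; cost 0
[col 1] PSX: children PS:{T}, X:{C} ∪→ {C,T}; cost 1
[col 1] CFPSWX: children CFW:{C,G,T}, PSX:{C,T} ∩→ {C,T}; cost 0
[col 2] CW: children C:{T}, W:{C} ∪→ {C,T}; cost 1
[col 2] CFW: children CW:{C,T}, F:{T} ∩→ {T}; cost 0
[col 2] PS: children P:{T}, S:{C} ∪→ {C,T}; cost 1
[col 2] PSX: children PS:{C,T}, X:{T} ∩→ {T}; cost 0
[col 2] CFPSWX: children CFW:{T}, PSX:{T} ∩→ {T}; cost 0
per-site changes: [3, 3, 2]; total = 8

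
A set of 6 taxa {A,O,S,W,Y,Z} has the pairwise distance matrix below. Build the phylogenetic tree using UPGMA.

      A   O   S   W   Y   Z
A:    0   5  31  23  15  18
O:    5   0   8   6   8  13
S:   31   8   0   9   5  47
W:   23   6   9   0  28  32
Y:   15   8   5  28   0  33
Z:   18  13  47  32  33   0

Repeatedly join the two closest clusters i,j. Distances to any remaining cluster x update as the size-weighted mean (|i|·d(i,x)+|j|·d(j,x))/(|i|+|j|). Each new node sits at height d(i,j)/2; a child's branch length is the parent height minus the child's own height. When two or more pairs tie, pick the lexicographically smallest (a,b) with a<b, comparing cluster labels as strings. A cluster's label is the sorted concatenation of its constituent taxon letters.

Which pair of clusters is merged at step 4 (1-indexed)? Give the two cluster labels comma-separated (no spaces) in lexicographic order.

step 1: merge (A,O) at d=5; branch lengths A→5/2, O→5/2; new cluster AO
  updated: d(AO,S)=39/2, d(AO,W)=29/2, d(AO,Y)=23/2, d(AO,Z)=31/2
step 2: merge (S,Y) at d=5; branch lengths S→5/2, Y→5/2; new cluster SY
  updated: d(AO,SY)=31/2, d(SY,W)=37/2, d(SY,Z)=40
step 3: merge (AO,W) at d=29/2; branch lengths AO→19/4, W→29/4; new cluster AOW
  updated: d(AOW,SY)=33/2, d(AOW,Z)=21
step 4: merge (AOW,SY) at d=33/2; branch lengths AOW→1, SY→23/4; new cluster AOSWY
  updated: d(AOSWY,Z)=143/5
step 5: merge (AOSWY,Z) at d=143/5; branch lengths AOSWY→121/20, Z→143/10; new cluster AOSWYZ
final tree: ((((A:5/2,O:5/2):19/4,W:29/4):1,(S:5/2,Y:5/2):23/4):121/20,Z:143/10)
total length: 491/10

AOW,SY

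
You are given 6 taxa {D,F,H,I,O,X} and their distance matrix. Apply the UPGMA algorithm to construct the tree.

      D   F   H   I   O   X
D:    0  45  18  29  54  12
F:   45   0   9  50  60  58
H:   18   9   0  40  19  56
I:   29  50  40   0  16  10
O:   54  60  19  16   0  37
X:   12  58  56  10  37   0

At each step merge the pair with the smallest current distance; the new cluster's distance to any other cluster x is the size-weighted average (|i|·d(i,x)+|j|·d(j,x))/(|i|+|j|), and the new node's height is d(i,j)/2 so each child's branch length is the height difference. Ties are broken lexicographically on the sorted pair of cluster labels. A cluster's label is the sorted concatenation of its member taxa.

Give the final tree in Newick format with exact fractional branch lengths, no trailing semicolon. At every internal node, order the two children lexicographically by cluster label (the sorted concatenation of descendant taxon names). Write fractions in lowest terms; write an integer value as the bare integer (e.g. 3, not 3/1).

(((D:41/4,(I:5,X:5):21/4):91/12,O:107/6):91/24,(F:9/2,H:9/2):137/8)

step 1: merge (F,H) at d=9; branch lengths F→9/2, H→9/2; new cluster FH
  updated: d(D,FH)=63/2, d(FH,I)=45, d(FH,O)=79/2, d(FH,X)=57
step 2: merge (I,X) at d=10; branch lengths I→5, X→5; new cluster IX
  updated: d(D,IX)=41/2, d(FH,IX)=51, d(IX,O)=53/2
step 3: merge (D,IX) at d=41/2; branch lengths D→41/4, IX→21/4; new cluster DIX
  updated: d(DIX,FH)=89/2, d(DIX,O)=107/3
step 4: merge (DIX,O) at d=107/3; branch lengths DIX→91/12, O→107/6; new cluster DIOX
  updated: d(DIOX,FH)=173/4
step 5: merge (DIOX,FH) at d=173/4; branch lengths DIOX→91/24, FH→137/8; new cluster DFHIOX
final tree: (((D:41/4,(I:5,X:5):21/4):91/12,O:107/6):91/24,(F:9/2,H:9/2):137/8)
total length: 485/6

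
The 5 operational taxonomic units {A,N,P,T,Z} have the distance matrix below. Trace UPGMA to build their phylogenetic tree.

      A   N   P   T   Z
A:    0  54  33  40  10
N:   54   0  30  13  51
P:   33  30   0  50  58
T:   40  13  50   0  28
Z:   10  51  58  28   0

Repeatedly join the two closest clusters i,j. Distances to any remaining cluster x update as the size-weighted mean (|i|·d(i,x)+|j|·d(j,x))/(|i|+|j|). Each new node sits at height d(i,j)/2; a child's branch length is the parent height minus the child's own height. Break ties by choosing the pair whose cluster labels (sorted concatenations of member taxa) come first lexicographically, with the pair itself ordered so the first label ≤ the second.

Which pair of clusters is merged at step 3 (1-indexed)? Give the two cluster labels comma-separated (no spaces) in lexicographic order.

NT,P

1. join A+Z (d=10) ⇒ AZ; edges |A|=5, |Z|=5
  updated: d(AZ,N)=105/2, d(AZ,P)=91/2, d(AZ,T)=34
2. join N+T (d=13) ⇒ NT; edges |N|=13/2, |T|=13/2
  updated: d(AZ,NT)=173/4, d(NT,P)=40
3. join NT+P (d=40) ⇒ NPT; edges |NT|=27/2, |P|=20
  updated: d(AZ,NPT)=44
4. join AZ+NPT (d=44) ⇒ ANPTZ; edges |AZ|=17, |NPT|=2
final tree: ((A:5,Z:5):17,((N:13/2,T:13/2):27/2,P:20):2)
total length: 151/2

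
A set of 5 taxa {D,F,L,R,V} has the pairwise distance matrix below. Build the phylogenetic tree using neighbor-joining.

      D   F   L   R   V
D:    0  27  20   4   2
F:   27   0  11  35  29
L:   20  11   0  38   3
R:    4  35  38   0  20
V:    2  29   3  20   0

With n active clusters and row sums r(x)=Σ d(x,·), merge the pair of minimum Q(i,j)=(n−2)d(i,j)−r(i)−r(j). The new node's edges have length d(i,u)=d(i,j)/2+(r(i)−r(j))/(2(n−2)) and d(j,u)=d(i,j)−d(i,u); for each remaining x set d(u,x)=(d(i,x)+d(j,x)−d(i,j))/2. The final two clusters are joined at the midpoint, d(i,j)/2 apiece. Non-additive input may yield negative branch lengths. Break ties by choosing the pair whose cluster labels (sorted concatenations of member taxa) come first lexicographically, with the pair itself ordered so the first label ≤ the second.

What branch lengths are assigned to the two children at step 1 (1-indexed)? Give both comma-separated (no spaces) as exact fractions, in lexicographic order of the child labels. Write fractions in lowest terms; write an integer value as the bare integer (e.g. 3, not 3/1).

21/2,1/2

1. join F+L (d=11, Q=-141) ⇒ FL; edges |F|=21/2, |L|=1/2
  updated: d(D,FL)=18, d(FL,R)=31, d(FL,V)=21/2
2. join D+R (d=4, Q=-71) ⇒ DR; edges |D|=-23/4, |R|=39/4
  updated: d(DR,FL)=45/2, d(DR,V)=9
3. join DR+FL (d=45/2, Q=-42) ⇒ DFLR; edges |DR|=21/2, |FL|=12
  updated: d(DFLR,V)=-3/2
4. join DFLR+V (d=-3/2) ⇒ DFLRV; edges |DFLR|=-3/4, |V|=-3/4
final tree: (((D:-23/4,R:39/4):21/2,(F:21/2,L:1/2):12):-3/4,V:-3/4)
total length: 36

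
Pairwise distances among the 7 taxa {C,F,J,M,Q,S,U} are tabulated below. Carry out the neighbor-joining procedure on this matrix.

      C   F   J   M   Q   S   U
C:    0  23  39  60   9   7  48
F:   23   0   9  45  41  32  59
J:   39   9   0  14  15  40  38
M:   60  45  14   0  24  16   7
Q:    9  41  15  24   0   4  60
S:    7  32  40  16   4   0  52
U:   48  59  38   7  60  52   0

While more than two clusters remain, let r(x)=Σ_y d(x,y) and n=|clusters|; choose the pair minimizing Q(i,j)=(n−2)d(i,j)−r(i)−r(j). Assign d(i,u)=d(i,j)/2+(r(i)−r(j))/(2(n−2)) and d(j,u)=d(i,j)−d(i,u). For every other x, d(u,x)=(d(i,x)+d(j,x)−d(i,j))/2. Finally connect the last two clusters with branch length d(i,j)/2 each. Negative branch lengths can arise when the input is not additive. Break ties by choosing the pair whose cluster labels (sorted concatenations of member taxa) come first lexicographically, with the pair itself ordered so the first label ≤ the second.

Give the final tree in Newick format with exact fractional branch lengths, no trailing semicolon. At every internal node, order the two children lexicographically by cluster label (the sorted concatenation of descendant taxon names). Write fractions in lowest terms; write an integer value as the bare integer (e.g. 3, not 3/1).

iteration 1: select M,U (d=7, Q=-395); attach at lengths (-63/10, 133/10); label the merged cluster MU
  updated: d(C,MU)=101/2, d(F,MU)=97/2, d(J,MU)=45/2, d(MU,Q)=77/2, d(MU,S)=61/2
iteration 2: select F,J (d=9, Q=-243); attach at lengths (8, 1); label the merged cluster FJ
  updated: d(C,FJ)=53/2, d(FJ,MU)=31, d(FJ,Q)=47/2, d(FJ,S)=63/2
iteration 3: select FJ,MU (d=31, Q=-170); attach at lengths (55/6, 131/6); label the merged cluster FJMU
  updated: d(C,FJMU)=23, d(FJMU,Q)=31/2, d(FJMU,S)=31/2
iteration 4: select C,S (d=7, Q=-103/2); attach at lengths (53/8, 3/8); label the merged cluster CS
  updated: d(CS,FJMU)=63/4, d(CS,Q)=3
iteration 5: select CS,FJMU (d=63/4, Q=-137/4); attach at lengths (13/8, 113/8); label the merged cluster CFJMSU
  updated: d(CFJMSU,Q)=11/8
iteration 6: select CFJMSU,Q (d=11/8); attach at lengths (11/16, 11/16); label the merged cluster CFJMQSU
final tree: (((C:53/8,S:3/8):13/8,((F:8,J:1):55/6,(M:-63/10,U:133/10):131/6):113/8):11/16,Q:11/16)
total length: 569/8

(((C:53/8,S:3/8):13/8,((F:8,J:1):55/6,(M:-63/10,U:133/10):131/6):113/8):11/16,Q:11/16)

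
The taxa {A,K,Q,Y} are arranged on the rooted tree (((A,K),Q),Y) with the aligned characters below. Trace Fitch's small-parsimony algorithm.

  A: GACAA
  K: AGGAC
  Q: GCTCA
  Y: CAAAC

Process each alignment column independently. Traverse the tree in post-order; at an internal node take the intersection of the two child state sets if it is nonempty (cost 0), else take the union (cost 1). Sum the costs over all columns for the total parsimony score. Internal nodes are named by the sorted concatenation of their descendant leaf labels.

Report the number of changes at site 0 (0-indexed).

2

[col 0] AK: children A:{G}, K:{A} ∪→ {A,G}; cost 1
[col 0] AKQ: children AK:{A,G}, Q:{G} ∩→ {G}; cost 0
[col 0] AKQY: children AKQ:{G}, Y:{C} ∪→ {C,G}; cost 1
[col 1] AK: children A:{A}, K:{G} ∪→ {A,G}; cost 1
[col 1] AKQ: children AK:{A,G}, Q:{C} ∪→ {A,C,G}; cost 1
[col 1] AKQY: children AKQ:{A,C,G}, Y:{A} ∩→ {A}; cost 0
[col 2] AK: children A:{C}, K:{G} ∪→ {C,G}; cost 1
[col 2] AKQ: children AK:{C,G}, Q:{T} ∪→ {C,G,T}; cost 1
[col 2] AKQY: children AKQ:{C,G,T}, Y:{A} ∪→ {A,C,G,T}; cost 1
[col 3] AK: children A:{A}, K:{A} ∩→ {A}; cost 0
[col 3] AKQ: children AK:{A}, Q:{C} ∪→ {A,C}; cost 1
[col 3] AKQY: children AKQ:{A,C}, Y:{A} ∩→ {A}; cost 0
[col 4] AK: children A:{A}, K:{C} ∪→ {A,C}; cost 1
[col 4] AKQ: children AK:{A,C}, Q:{A} ∩→ {A}; cost 0
[col 4] AKQY: children AKQ:{A}, Y:{C} ∪→ {A,C}; cost 1
per-site changes: [2, 2, 3, 1, 2]; total = 10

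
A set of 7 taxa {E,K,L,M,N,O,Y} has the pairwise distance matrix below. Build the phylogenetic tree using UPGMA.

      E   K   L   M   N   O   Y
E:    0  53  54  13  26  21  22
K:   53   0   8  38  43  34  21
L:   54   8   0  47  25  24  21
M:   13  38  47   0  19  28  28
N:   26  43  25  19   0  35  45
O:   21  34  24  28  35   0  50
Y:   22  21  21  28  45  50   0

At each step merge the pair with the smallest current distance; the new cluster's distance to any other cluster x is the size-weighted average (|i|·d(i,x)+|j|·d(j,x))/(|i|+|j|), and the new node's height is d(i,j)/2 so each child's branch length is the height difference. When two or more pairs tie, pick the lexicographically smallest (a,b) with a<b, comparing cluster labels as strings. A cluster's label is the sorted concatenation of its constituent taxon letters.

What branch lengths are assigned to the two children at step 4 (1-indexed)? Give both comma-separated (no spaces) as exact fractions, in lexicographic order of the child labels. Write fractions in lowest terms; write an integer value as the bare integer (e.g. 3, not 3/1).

19/4,45/4

1. join K+L (d=8) ⇒ KL; edges |K|=4, |L|=4
  updated: d(E,KL)=107/2, d(KL,M)=85/2, d(KL,N)=34, d(KL,O)=29, d(KL,Y)=21
2. join E+M (d=13) ⇒ EM; edges |E|=13/2, |M|=13/2
  updated: d(EM,KL)=48, d(EM,N)=45/2, d(EM,O)=49/2, d(EM,Y)=25
3. join KL+Y (d=21) ⇒ KLY; edges |KL|=13/2, |Y|=21/2
  updated: d(EM,KLY)=121/3, d(KLY,N)=113/3, d(KLY,O)=36
4. join EM+N (d=45/2) ⇒ EMN; edges |EM|=19/4, |N|=45/4
  updated: d(EMN,KLY)=355/9, d(EMN,O)=28
5. join EMN+O (d=28) ⇒ EMNO; edges |EMN|=11/4, |O|=14
  updated: d(EMNO,KLY)=463/12
6. join EMNO+KLY (d=463/12) ⇒ EKLMNOY; edges |EMNO|=127/24, |KLY|=211/24
final tree: ((((E:13/2,M:13/2):19/4,N:45/4):11/4,O:14):127/24,((K:4,L:4):13/2,Y:21/2):211/24)
total length: 509/6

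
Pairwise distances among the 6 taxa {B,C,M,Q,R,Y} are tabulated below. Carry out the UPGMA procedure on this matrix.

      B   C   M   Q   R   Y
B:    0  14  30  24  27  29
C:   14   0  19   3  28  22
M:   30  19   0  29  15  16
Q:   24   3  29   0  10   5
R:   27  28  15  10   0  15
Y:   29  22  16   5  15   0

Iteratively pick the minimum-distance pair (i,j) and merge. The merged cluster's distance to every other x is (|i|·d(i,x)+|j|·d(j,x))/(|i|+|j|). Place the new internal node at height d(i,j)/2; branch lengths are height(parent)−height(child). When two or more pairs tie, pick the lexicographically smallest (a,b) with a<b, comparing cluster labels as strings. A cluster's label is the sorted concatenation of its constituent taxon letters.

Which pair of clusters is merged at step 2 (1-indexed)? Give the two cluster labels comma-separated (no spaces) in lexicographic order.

iteration 1: select C,Q (d=3); attach at lengths (3/2, 3/2); label the merged cluster CQ
  updated: d(B,CQ)=19, d(CQ,M)=24, d(CQ,R)=19, d(CQ,Y)=27/2
iteration 2: select CQ,Y (d=27/2); attach at lengths (21/4, 27/4); label the merged cluster CQY
  updated: d(B,CQY)=67/3, d(CQY,M)=64/3, d(CQY,R)=53/3
iteration 3: select M,R (d=15); attach at lengths (15/2, 15/2); label the merged cluster MR
  updated: d(B,MR)=57/2, d(CQY,MR)=39/2
iteration 4: select CQY,MR (d=39/2); attach at lengths (3, 9/4); label the merged cluster CMQRY
  updated: d(B,CMQRY)=124/5
iteration 5: select B,CMQRY (d=124/5); attach at lengths (62/5, 53/20); label the merged cluster BCMQRY
final tree: (B:62/5,(((C:3/2,Q:3/2):21/4,Y:27/4):3,(M:15/2,R:15/2):9/4):53/20)
total length: 503/10

CQ,Y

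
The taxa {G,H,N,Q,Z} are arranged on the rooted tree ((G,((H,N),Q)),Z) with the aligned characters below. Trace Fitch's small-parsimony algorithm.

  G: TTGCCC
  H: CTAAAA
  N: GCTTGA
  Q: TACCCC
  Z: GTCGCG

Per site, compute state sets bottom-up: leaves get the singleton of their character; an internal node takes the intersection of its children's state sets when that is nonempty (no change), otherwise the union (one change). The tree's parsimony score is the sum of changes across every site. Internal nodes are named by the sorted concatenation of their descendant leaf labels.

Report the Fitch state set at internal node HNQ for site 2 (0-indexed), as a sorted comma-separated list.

site 0, node HN: H={C} ∪ N={G} → {C,G} (+1)
site 0, node HNQ: HN={C,G} ∪ Q={T} → {C,G,T} (+1)
site 0, node GHNQ: G={T} ∩ HNQ={C,G,T} → {T} (+0)
site 0, node GHNQZ: GHNQ={T} ∪ Z={G} → {G,T} (+1)
site 1, node HN: H={T} ∪ N={C} → {C,T} (+1)
site 1, node HNQ: HN={C,T} ∪ Q={A} → {A,C,T} (+1)
site 1, node GHNQ: G={T} ∩ HNQ={A,C,T} → {T} (+0)
site 1, node GHNQZ: GHNQ={T} ∩ Z={T} → {T} (+0)
site 2, node HN: H={A} ∪ N={T} → {A,T} (+1)
site 2, node HNQ: HN={A,T} ∪ Q={C} → {A,C,T} (+1)
site 2, node GHNQ: G={G} ∪ HNQ={A,C,T} → {A,C,G,T} (+1)
site 2, node GHNQZ: GHNQ={A,C,G,T} ∩ Z={C} → {C} (+0)
site 3, node HN: H={A} ∪ N={T} → {A,T} (+1)
site 3, node HNQ: HN={A,T} ∪ Q={C} → {A,C,T} (+1)
site 3, node GHNQ: G={C} ∩ HNQ={A,C,T} → {C} (+0)
site 3, node GHNQZ: GHNQ={C} ∪ Z={G} → {C,G} (+1)
site 4, node HN: H={A} ∪ N={G} → {A,G} (+1)
site 4, node HNQ: HN={A,G} ∪ Q={C} → {A,C,G} (+1)
site 4, node GHNQ: G={C} ∩ HNQ={A,C,G} → {C} (+0)
site 4, node GHNQZ: GHNQ={C} ∩ Z={C} → {C} (+0)
site 5, node HN: H={A} ∩ N={A} → {A} (+0)
site 5, node HNQ: HN={A} ∪ Q={C} → {A,C} (+1)
site 5, node GHNQ: G={C} ∩ HNQ={A,C} → {C} (+0)
site 5, node GHNQZ: GHNQ={C} ∪ Z={G} → {C,G} (+1)
per-site changes: [3, 2, 3, 3, 2, 2]; total = 15

A,C,T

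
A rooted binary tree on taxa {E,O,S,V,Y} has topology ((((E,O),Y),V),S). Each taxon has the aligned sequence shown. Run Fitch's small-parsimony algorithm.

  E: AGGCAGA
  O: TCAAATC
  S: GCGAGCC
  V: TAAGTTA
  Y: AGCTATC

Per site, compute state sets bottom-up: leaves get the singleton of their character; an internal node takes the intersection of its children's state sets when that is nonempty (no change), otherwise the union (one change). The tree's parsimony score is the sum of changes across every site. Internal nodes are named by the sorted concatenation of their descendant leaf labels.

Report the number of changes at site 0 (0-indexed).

EO@0: {A} ∪ {T} = {A,T} (union, +1)
EOY@0: {A,T} ∩ {A} = {A} (intersection, +0)
EOVY@0: {A} ∪ {T} = {A,T} (union, +1)
EOSVY@0: {A,T} ∪ {G} = {A,G,T} (union, +1)
EO@1: {G} ∪ {C} = {C,G} (union, +1)
EOY@1: {C,G} ∩ {G} = {G} (intersection, +0)
EOVY@1: {G} ∪ {A} = {A,G} (union, +1)
EOSVY@1: {A,G} ∪ {C} = {A,C,G} (union, +1)
EO@2: {G} ∪ {A} = {A,G} (union, +1)
EOY@2: {A,G} ∪ {C} = {A,C,G} (union, +1)
EOVY@2: {A,C,G} ∩ {A} = {A} (intersection, +0)
EOSVY@2: {A} ∪ {G} = {A,G} (union, +1)
EO@3: {C} ∪ {A} = {A,C} (union, +1)
EOY@3: {A,C} ∪ {T} = {A,C,T} (union, +1)
EOVY@3: {A,C,T} ∪ {G} = {A,C,G,T} (union, +1)
EOSVY@3: {A,C,G,T} ∩ {A} = {A} (intersection, +0)
EO@4: {A} ∩ {A} = {A} (intersection, +0)
EOY@4: {A} ∩ {A} = {A} (intersection, +0)
EOVY@4: {A} ∪ {T} = {A,T} (union, +1)
EOSVY@4: {A,T} ∪ {G} = {A,G,T} (union, +1)
EO@5: {G} ∪ {T} = {G,T} (union, +1)
EOY@5: {G,T} ∩ {T} = {T} (intersection, +0)
EOVY@5: {T} ∩ {T} = {T} (intersection, +0)
EOSVY@5: {T} ∪ {C} = {C,T} (union, +1)
EO@6: {A} ∪ {C} = {A,C} (union, +1)
EOY@6: {A,C} ∩ {C} = {C} (intersection, +0)
EOVY@6: {C} ∪ {A} = {A,C} (union, +1)
EOSVY@6: {A,C} ∩ {C} = {C} (intersection, +0)
per-site changes: [3, 3, 3, 3, 2, 2, 2]; total = 18

3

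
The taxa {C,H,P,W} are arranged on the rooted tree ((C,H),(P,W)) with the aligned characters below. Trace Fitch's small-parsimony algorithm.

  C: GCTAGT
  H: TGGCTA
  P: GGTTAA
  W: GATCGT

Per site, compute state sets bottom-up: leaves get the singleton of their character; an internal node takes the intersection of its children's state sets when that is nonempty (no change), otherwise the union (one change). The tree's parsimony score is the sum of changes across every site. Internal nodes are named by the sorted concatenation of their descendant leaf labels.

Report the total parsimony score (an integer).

10

site 0, node CH: C={G} ∪ H={T} → {G,T} (+1)
site 0, node PW: P={G} ∩ W={G} → {G} (+0)
site 0, node CHPW: CH={G,T} ∩ PW={G} → {G} (+0)
site 1, node CH: C={C} ∪ H={G} → {C,G} (+1)
site 1, node PW: P={G} ∪ W={A} → {A,G} (+1)
site 1, node CHPW: CH={C,G} ∩ PW={A,G} → {G} (+0)
site 2, node CH: C={T} ∪ H={G} → {G,T} (+1)
site 2, node PW: P={T} ∩ W={T} → {T} (+0)
site 2, node CHPW: CH={G,T} ∩ PW={T} → {T} (+0)
site 3, node CH: C={A} ∪ H={C} → {A,C} (+1)
site 3, node PW: P={T} ∪ W={C} → {C,T} (+1)
site 3, node CHPW: CH={A,C} ∩ PW={C,T} → {C} (+0)
site 4, node CH: C={G} ∪ H={T} → {G,T} (+1)
site 4, node PW: P={A} ∪ W={G} → {A,G} (+1)
site 4, node CHPW: CH={G,T} ∩ PW={A,G} → {G} (+0)
site 5, node CH: C={T} ∪ H={A} → {A,T} (+1)
site 5, node PW: P={A} ∪ W={T} → {A,T} (+1)
site 5, node CHPW: CH={A,T} ∩ PW={A,T} → {A,T} (+0)
per-site changes: [1, 2, 1, 2, 2, 2]; total = 10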